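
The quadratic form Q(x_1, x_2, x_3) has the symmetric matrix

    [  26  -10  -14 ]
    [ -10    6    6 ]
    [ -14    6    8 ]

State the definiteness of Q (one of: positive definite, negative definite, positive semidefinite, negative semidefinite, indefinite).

Symmetric row and column elimination reduces A to a congruent diagonal form with pivots 26, 28/13, 2/7.
So there are 3 positive pivots.
Hence Q is positive definite.

positive definite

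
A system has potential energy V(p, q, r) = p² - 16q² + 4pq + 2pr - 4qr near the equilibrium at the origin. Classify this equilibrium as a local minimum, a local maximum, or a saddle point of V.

The Hessian at the origin is H = [[2, 4, 2], [4, -32, -4], [2, -4, 0]].
Applying the same elementary operations to the rows and columns of H produces a congruent diagonal matrix with entries 2, -40, -2/5.
That gives 1 positive, 2 negative pivots.
H is indefinite, so the origin is a saddle point.

saddle point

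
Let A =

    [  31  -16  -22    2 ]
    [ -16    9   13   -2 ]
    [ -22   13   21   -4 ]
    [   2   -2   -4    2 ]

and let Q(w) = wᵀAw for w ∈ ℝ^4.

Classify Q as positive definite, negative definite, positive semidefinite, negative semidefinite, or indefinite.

Congruent diagonalization of A (simultaneous row and column reduction) yields pivots 31, 23/31, 40/23, 1/2.
So there are 4 positive pivots.
Hence Q is positive definite.

positive definite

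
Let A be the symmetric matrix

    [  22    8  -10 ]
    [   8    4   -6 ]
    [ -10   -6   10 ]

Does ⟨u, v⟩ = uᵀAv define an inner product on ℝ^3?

Leading principal minors: Δ_1 = 22, Δ_2 = 24, Δ_3 = 8.
All leading principal minors are positive, so by Sylvester's criterion Q is positive definite.
⟨·,·⟩ is an inner product exactly when A is positive definite.

yes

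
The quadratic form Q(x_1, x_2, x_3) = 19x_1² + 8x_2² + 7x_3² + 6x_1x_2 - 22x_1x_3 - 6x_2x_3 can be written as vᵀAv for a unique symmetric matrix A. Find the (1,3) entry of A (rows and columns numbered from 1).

The coefficient of x_1·x_3 in Q is -22. For a symmetric A this equals A[1,3] + A[3,1] = 2·A[1,3].
So A[1,3] = -22/2 = -11.

-11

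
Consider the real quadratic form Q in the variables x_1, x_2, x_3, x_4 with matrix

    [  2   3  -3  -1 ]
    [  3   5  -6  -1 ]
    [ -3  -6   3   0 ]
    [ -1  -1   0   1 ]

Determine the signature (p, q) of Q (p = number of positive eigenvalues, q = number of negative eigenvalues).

(2, 1)

Symmetric row and column elimination reduces A to a congruent diagonal form with pivots 2, 1/2, -6, 0.
So there are 2 positive, 1 negative, 1 zero pivots.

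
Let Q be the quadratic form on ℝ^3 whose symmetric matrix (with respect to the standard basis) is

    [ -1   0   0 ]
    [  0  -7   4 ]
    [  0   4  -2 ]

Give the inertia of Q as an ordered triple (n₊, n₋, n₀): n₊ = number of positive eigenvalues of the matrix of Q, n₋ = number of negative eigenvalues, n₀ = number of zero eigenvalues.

An LDLᵀ factorisation of A has diagonal entries -1, -7, 2/7.
Counting signs: 1 positive, 2 negative.

(1, 2, 0)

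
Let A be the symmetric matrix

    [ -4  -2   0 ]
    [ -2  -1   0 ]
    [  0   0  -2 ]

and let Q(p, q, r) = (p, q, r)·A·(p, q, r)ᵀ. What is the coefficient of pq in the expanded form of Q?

-4

The coefficient of pq is A[1,2] + A[2,1] = 2·(-2) = -4.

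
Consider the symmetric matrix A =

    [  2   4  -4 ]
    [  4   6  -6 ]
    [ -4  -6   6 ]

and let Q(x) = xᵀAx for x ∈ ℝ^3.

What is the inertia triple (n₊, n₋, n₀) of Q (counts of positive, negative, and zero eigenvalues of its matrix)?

Applying the same elementary operations to the rows and columns of A produces a congruent diagonal matrix with entries 2, -2, 0.
That gives 1 positive, 1 negative, 1 zero pivots.

(1, 1, 1)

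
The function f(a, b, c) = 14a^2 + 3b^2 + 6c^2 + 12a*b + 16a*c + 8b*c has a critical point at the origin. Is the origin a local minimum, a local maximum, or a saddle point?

The Hessian at the origin is H = [[28, 12, 16], [12, 6, 8], [16, 8, 12]].
Congruent diagonalization of H (simultaneous row and column reduction) yields pivots 28, 6/7, 4/3.
So there are 3 positive pivots.
H is positive definite, so the origin is a strict local minimum.

local minimum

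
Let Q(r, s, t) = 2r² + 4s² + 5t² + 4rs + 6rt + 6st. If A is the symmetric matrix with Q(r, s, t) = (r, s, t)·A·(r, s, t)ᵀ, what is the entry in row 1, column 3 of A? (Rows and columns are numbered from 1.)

The coefficient of r·t in Q is 6. For a symmetric A this equals A[1,3] + A[3,1] = 2·A[1,3].
So A[1,3] = 6/2 = 3.

3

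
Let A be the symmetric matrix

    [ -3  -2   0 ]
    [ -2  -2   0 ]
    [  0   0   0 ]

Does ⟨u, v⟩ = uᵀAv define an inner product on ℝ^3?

Congruent diagonalization of A (simultaneous row and column reduction) yields pivots -3, -2/3, 0.
That gives 2 negative, 1 zero pivots.
Hence Q is negative semidefinite.
⟨·,·⟩ is an inner product exactly when A is positive definite.

no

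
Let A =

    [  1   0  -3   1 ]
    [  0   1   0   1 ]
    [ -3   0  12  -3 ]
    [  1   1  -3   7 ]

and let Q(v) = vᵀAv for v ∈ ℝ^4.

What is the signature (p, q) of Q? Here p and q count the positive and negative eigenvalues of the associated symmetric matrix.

Applying the same elementary operations to the rows and columns of A produces a congruent diagonal matrix with entries 1, 1, 3, 5.
So there are 4 positive pivots.

(4, 0)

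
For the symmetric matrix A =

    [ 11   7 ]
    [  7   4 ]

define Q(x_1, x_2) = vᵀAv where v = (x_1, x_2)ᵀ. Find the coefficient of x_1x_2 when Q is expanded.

The coefficient of x_1x_2 is A[1,2] + A[2,1] = 2·7 = 14.

14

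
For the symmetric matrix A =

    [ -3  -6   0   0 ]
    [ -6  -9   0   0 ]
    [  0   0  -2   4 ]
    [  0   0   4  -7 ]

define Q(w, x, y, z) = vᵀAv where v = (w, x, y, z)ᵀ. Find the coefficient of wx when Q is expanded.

-12

The coefficient of wx is A[1,2] + A[2,1] = 2·(-6) = -12.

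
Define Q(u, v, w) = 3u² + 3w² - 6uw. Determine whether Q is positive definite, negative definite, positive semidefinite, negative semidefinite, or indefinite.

positive semidefinite

Write A = [[3, 0, -3], [0, 0, 0], [-3, 0, 3]].
Row-reducing A symmetrically gives the diagonal entries 3, 0, 0.
That gives 1 positive, 2 zero pivots.
Hence Q is positive semidefinite.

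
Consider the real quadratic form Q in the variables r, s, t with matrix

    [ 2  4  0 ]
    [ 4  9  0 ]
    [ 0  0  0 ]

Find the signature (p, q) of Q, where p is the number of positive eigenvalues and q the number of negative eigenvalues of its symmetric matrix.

Applying the same elementary operations to the rows and columns of A produces a congruent diagonal matrix with entries 2, 1, 0.
That gives 2 positive, 1 zero pivots.

(2, 0)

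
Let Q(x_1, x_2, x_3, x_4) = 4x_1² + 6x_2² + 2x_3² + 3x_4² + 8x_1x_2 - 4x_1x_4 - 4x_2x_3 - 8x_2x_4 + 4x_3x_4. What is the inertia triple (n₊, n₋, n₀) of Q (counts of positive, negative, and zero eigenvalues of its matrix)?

(2, 0, 2)

The associated matrix is A = [[4, 4, 0, -2], [4, 6, -2, -4], [0, -2, 2, 2], [-2, -4, 2, 3]].
Row-reducing A symmetrically gives the diagonal entries 4, 2, 0, 0.
So there are 2 positive, 2 zero pivots.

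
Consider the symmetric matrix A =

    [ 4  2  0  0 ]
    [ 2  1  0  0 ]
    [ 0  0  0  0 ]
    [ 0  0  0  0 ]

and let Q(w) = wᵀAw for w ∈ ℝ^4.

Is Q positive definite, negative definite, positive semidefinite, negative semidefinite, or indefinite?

Symmetric row and column elimination reduces A to a congruent diagonal form with pivots 4, 0, 0, 0.
That gives 1 positive, 3 zero pivots.
Hence Q is positive semidefinite.

positive semidefinite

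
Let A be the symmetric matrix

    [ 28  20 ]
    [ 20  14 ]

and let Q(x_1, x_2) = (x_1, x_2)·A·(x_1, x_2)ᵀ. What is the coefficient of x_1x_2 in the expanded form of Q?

40

The coefficient of x_1x_2 is A[1,2] + A[2,1] = 2·20 = 40.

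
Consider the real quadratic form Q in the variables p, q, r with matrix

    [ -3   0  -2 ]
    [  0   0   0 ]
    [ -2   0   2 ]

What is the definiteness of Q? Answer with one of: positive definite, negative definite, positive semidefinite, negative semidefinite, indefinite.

Row-reducing A symmetrically gives the diagonal entries -3, 0, 10/3.
So there are 1 positive, 1 negative, 1 zero pivots.
Hence Q is indefinite.

indefinite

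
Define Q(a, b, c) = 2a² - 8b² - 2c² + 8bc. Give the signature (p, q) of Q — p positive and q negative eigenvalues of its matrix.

(1, 1)

The symmetric matrix is A = [[2, 0, 0], [0, -8, 4], [0, 4, -2]].
Applying the same elementary operations to the rows and columns of A produces a congruent diagonal matrix with entries 2, -8, 0.
So there are 1 positive, 1 negative, 1 zero pivots.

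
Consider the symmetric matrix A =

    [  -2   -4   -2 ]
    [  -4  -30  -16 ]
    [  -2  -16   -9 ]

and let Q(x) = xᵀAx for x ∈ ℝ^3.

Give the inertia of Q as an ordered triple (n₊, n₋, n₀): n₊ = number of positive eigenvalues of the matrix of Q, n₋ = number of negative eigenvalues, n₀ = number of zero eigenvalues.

(0, 3, 0)

Symmetric row and column elimination reduces A to a congruent diagonal form with pivots -2, -22, -5/11.
So there are 3 negative pivots.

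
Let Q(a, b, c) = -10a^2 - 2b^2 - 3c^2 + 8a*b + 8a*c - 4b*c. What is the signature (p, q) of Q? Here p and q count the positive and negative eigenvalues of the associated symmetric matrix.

The symmetric matrix is A = [[-10, 4, 4], [4, -2, -2], [4, -2, -3]].
Congruent diagonalization of A (simultaneous row and column reduction) yields pivots -10, -2/5, -1.
So there are 3 negative pivots.

(0, 3)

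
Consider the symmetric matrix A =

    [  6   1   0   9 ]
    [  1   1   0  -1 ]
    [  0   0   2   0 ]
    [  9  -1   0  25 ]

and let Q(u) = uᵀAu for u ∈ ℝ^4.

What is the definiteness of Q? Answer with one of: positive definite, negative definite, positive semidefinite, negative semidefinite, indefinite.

positive definite

Leading principal minors: Δ_1 = 6, Δ_2 = 5, Δ_3 = 10, Δ_4 = 40.
All leading principal minors are positive, so by Sylvester's criterion Q is positive definite.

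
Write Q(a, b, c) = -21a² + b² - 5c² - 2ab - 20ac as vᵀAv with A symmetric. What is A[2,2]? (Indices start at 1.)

1

The coefficient of b² in Q is 1, and that is exactly A[2,2].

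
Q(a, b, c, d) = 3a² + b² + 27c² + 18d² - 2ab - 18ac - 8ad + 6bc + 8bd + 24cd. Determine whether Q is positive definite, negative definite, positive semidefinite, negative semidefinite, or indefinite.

The symmetric matrix is A = [[3, -1, -9, -4], [-1, 1, 3, 4], [-9, 3, 27, 12], [-4, 4, 12, 18]].
Row-reducing A symmetrically gives the diagonal entries 3, 2/3, 0, 2.
That gives 3 positive, 1 zero pivots.
Hence Q is positive semidefinite.

positive semidefinite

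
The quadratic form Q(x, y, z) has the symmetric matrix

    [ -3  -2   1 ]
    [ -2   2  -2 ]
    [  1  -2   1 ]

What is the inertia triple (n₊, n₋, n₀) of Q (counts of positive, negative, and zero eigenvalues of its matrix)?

(1, 2, 0)

Row-reducing A symmetrically gives the diagonal entries -3, 10/3, -4/5.
So there are 1 positive, 2 negative pivots.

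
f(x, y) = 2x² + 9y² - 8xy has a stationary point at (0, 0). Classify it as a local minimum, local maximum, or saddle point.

The Hessian at the origin is H = [[4, -8], [-8, 18]].
det H = 4·18 − (-8)² = 8 > 0 and H[1,1] = 4 > 0, so H is positive definite.
Therefore the origin is a local minimum.

local minimum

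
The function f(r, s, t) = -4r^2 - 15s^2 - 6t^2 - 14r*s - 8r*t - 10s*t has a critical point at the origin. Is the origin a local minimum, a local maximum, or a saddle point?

The Hessian at the origin is H = [[-8, -14, -8], [-14, -30, -10], [-8, -10, -12]].
Applying the same elementary operations to the rows and columns of H produces a congruent diagonal matrix with entries -8, -11/2, -12/11.
That gives 3 negative pivots.
H is negative definite, so the origin is a strict local maximum.

local maximum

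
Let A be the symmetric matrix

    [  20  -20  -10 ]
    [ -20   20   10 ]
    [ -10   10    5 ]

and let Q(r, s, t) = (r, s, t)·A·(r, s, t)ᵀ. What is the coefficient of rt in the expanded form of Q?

-20

The coefficient of rt is A[1,3] + A[3,1] = 2·(-10) = -20.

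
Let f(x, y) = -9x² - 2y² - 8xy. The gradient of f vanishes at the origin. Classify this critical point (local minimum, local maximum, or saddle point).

The Hessian at the origin is H = [[-18, -8], [-8, -4]].
det H = -18·-4 − (-8)² = 8 > 0 and H[1,1] = -18 < 0, so H is negative definite.
Therefore the origin is a local maximum.

local maximum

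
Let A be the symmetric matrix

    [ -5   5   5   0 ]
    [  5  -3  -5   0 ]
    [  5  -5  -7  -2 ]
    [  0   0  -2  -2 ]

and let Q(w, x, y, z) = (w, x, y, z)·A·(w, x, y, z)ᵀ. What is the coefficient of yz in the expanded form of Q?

The coefficient of yz is A[3,4] + A[4,3] = 2·(-2) = -4.

-4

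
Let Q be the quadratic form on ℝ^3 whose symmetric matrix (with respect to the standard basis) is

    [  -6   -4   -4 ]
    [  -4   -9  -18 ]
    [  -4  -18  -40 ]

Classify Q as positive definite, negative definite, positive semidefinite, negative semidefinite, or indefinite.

An LDLᵀ factorisation of A has diagonal entries -6, -19/3, -4/19.
That gives 3 negative pivots.
Hence Q is negative definite.

negative definite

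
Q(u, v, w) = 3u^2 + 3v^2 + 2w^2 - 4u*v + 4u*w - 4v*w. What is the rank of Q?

The symmetric matrix is A = [[3, -2, 2], [-2, 3, -2], [2, -2, 2]].
Symmetric row and column elimination reduces A to a congruent diagonal form with pivots 3, 5/3, 2/5.
Counting signs: 3 positive.
The rank is the number of nonzero pivots: 3.

3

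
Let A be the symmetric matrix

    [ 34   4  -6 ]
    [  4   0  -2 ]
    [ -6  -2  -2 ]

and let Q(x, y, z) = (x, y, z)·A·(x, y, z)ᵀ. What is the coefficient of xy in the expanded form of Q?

8

The coefficient of xy is A[1,2] + A[2,1] = 2·4 = 8.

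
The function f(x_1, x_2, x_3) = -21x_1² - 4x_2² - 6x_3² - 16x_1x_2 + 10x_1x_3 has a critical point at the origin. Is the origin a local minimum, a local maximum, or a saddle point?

The Hessian at the origin is H = [[-42, -16, 10], [-16, -8, 0], [10, 0, -12]].
Congruent diagonalization of H (simultaneous row and column reduction) yields pivots -42, -40/21, -2.
Counting signs: 3 negative.
H is negative definite, so the origin is a strict local maximum.

local maximum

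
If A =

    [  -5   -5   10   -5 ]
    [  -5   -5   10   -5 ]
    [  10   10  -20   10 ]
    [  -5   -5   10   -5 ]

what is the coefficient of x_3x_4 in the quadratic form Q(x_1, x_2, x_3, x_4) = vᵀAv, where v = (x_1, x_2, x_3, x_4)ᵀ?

20

The coefficient of x_3x_4 is A[3,4] + A[4,3] = 2·10 = 20.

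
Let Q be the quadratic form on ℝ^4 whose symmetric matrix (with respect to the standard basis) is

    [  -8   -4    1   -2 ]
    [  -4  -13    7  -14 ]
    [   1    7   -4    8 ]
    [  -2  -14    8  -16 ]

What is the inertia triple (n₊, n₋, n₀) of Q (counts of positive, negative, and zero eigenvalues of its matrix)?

Applying the same elementary operations to the rows and columns of A produces a congruent diagonal matrix with entries -8, -11, -3/88, 0.
That gives 3 negative, 1 zero pivots.

(0, 3, 1)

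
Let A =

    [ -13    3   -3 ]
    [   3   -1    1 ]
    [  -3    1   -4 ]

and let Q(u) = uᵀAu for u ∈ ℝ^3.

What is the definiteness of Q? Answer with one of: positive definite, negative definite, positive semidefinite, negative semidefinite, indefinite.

Leading principal minors: Δ_1 = -13, Δ_2 = 4, Δ_3 = -12.
The signs alternate starting with Δ_1 < 0, so by Sylvester's criterion Q is negative definite.

negative definite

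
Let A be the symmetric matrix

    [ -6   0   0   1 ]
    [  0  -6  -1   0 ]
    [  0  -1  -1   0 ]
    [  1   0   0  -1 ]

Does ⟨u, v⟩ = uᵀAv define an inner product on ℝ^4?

no

Leading principal minors: Δ_1 = -6, Δ_2 = 36, Δ_3 = -30, Δ_4 = 25.
The signs alternate starting with Δ_1 < 0, so by Sylvester's criterion Q is negative definite.
⟨·,·⟩ is an inner product exactly when A is positive definite.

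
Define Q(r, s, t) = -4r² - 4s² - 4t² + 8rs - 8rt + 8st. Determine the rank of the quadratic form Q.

The symmetric matrix is A = [[-4, 4, -4], [4, -4, 4], [-4, 4, -4]].
Row-reducing A symmetrically gives the diagonal entries -4, 0, 0.
Counting signs: 1 negative, 2 zero.
The rank is the number of nonzero pivots: 1.

1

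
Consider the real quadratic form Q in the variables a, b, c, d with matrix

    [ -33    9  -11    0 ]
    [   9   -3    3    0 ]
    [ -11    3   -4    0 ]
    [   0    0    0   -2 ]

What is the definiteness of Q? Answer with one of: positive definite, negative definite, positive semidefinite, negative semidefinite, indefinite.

Leading principal minors: Δ_1 = -33, Δ_2 = 18, Δ_3 = -6, Δ_4 = 12.
The signs alternate starting with Δ_1 < 0, so by Sylvester's criterion Q is negative definite.

negative definite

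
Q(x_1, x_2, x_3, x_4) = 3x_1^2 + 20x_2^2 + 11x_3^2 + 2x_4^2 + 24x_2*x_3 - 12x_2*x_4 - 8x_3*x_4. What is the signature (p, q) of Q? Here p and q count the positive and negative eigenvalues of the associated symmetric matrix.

(4, 0)

The symmetric matrix is A = [[3, 0, 0, 0], [0, 20, 12, -6], [0, 12, 11, -4], [0, -6, -4, 2]].
Row-reducing A symmetrically gives the diagonal entries 3, 20, 19/5, 3/19.
So there are 4 positive pivots.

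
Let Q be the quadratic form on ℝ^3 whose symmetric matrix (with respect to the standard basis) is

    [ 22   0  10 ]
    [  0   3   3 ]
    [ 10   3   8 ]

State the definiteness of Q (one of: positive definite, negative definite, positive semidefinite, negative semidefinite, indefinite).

Congruent diagonalization of A (simultaneous row and column reduction) yields pivots 22, 3, 5/11.
So there are 3 positive pivots.
Hence Q is positive definite.

positive definite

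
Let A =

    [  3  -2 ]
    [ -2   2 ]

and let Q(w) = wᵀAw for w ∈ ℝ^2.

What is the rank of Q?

2

Row-reducing A symmetrically gives the diagonal entries 3, 2/3.
Counting signs: 2 positive.
The rank is the number of nonzero pivots: 2.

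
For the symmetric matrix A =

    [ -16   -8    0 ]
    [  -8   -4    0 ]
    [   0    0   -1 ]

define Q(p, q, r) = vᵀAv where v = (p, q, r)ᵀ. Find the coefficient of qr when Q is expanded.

The coefficient of qr is A[2,3] + A[3,2] = 2·0 = 0.

0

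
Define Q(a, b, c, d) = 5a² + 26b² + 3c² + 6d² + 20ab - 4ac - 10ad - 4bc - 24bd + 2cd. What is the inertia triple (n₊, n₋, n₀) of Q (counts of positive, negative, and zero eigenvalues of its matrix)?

(4, 0, 0)

Write A = [[5, 10, -2, -5], [10, 26, -2, -12], [-2, -2, 3, 1], [-5, -12, 1, 6]].
Row-reducing A symmetrically gives the diagonal entries 5, 6, 23/15, 6/23.
So there are 4 positive pivots.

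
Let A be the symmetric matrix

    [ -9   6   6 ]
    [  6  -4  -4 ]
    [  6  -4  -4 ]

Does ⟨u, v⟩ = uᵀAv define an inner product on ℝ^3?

no

Congruent diagonalization of A (simultaneous row and column reduction) yields pivots -9, 0, 0.
That gives 1 negative, 2 zero pivots.
Hence Q is negative semidefinite.
⟨·,·⟩ is an inner product exactly when A is positive definite.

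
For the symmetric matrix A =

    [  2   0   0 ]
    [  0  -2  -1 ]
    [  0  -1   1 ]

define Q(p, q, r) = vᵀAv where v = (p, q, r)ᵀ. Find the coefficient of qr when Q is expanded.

-2

The coefficient of qr is A[2,3] + A[3,2] = 2·(-1) = -2.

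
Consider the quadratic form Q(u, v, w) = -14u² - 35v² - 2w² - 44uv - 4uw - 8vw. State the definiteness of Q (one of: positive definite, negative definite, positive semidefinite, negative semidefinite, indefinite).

negative semidefinite

The symmetric matrix is A = [[-14, -22, -2], [-22, -35, -4], [-2, -4, -2]].
Row-reducing A symmetrically gives the diagonal entries -14, -3/7, 0.
Counting signs: 2 negative, 1 zero.
Hence Q is negative semidefinite.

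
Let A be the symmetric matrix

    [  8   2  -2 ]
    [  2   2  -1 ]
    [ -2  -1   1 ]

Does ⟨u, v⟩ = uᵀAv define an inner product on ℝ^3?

yes

Leading principal minors: Δ_1 = 8, Δ_2 = 12, Δ_3 = 4.
All leading principal minors are positive, so by Sylvester's criterion Q is positive definite.
⟨·,·⟩ is an inner product exactly when A is positive definite.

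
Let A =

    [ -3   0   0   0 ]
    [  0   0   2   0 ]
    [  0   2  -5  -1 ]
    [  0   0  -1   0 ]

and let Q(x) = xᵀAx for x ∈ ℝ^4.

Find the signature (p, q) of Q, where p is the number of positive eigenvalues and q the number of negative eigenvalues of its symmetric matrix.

By Sylvester's law of inertia any congruent diagonalization of A has 1 positive, 2 negative and 1 zero entries.

(1, 2)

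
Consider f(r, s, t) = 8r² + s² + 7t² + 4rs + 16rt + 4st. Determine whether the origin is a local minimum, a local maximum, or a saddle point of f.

saddle point

The Hessian at the origin is H = [[16, 4, 16], [4, 2, 4], [16, 4, 14]].
Row-reducing H symmetrically gives the diagonal entries 16, 1, -2.
That gives 2 positive, 1 negative pivots.
H is indefinite, so the origin is a saddle point.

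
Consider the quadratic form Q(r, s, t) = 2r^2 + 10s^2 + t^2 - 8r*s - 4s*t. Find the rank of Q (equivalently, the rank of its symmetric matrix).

3

The symmetric matrix is A = [[2, -4, 0], [-4, 10, -2], [0, -2, 1]].
Symmetric row and column elimination reduces A to a congruent diagonal form with pivots 2, 2, -1.
That gives 2 positive, 1 negative pivots.
The rank is the number of nonzero pivots: 3.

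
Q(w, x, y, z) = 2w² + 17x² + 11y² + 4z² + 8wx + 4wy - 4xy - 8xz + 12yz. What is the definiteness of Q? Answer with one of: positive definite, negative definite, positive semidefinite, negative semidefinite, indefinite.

positive semidefinite

Write A = [[2, 4, 2, 0], [4, 17, -2, -4], [2, -2, 11, 6], [0, -4, 6, 4]].
Applying the same elementary operations to the rows and columns of A produces a congruent diagonal matrix with entries 2, 9, 5, 0.
So there are 3 positive, 1 zero pivots.
Hence Q is positive semidefinite.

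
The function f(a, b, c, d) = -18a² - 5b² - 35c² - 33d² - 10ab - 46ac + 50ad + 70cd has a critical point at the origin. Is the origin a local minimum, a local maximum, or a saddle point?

The Hessian at the origin is H = [[-36, -10, -46, 50], [-10, -10, 0, 0], [-46, 0, -70, 70], [50, 0, 70, -66]].
Applying the same elementary operations to the rows and columns of H produces a congruent diagonal matrix with entries -36, -65/9, 148/13, 8/37.
That gives 2 positive, 2 negative pivots.
H is indefinite, so the origin is a saddle point.

saddle point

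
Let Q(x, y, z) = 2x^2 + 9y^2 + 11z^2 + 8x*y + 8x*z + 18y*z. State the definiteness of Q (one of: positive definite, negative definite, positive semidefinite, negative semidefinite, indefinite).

positive definite

The symmetric matrix of Q is A = [[2, 4, 4], [4, 9, 9], [4, 9, 11]].
Leading principal minors: Δ_1 = 2, Δ_2 = 2, Δ_3 = 4.
All leading principal minors are positive, so by Sylvester's criterion Q is positive definite.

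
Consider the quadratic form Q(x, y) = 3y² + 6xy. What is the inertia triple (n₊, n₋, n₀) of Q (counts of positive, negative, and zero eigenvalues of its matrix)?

(1, 1, 0)

The symmetric matrix is A = [[0, 3], [3, 3]].
By Sylvester's law of inertia any congruent diagonalization of A has 1 positive, 1 negative and 0 zero entries.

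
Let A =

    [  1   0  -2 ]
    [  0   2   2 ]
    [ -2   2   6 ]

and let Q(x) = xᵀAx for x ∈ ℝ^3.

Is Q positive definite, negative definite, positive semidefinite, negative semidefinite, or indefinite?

Row-reducing A symmetrically gives the diagonal entries 1, 2, 0.
So there are 2 positive, 1 zero pivots.
Hence Q is positive semidefinite.

positive semidefinite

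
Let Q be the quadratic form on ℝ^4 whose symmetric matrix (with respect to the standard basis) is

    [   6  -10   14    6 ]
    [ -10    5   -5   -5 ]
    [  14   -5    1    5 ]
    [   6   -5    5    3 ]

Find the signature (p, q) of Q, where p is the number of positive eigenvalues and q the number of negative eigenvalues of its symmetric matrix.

(1, 3)

An LDLᵀ factorisation of A has diagonal entries 6, -35/3, -20/7, -2/5.
Counting signs: 1 positive, 3 negative.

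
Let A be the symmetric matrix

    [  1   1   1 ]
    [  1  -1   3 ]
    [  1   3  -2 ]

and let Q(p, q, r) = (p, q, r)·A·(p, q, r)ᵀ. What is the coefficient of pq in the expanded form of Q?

The coefficient of pq is A[1,2] + A[2,1] = 2·1 = 2.

2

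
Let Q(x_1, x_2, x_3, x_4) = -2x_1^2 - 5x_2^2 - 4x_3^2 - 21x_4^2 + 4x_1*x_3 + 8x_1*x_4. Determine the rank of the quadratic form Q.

4

The symmetric matrix is A = [[-2, 0, 2, 4], [0, -5, 0, 0], [2, 0, -4, 0], [4, 0, 0, -21]].
Applying the same elementary operations to the rows and columns of A produces a congruent diagonal matrix with entries -2, -5, -2, -5.
So there are 4 negative pivots.
The rank is the number of nonzero pivots: 4.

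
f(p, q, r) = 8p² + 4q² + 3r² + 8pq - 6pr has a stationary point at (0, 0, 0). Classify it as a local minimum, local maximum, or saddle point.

local minimum

The Hessian at the origin is H = [[16, 8, -6], [8, 8, 0], [-6, 0, 6]].
Congruent diagonalization of H (simultaneous row and column reduction) yields pivots 16, 4, 3/2.
Counting signs: 3 positive.
H is positive definite, so the origin is a strict local minimum.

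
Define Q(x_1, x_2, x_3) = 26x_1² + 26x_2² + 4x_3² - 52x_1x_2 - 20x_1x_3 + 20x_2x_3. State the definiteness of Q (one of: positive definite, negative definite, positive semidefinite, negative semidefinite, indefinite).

positive semidefinite

The associated matrix is A = [[26, -26, -10], [-26, 26, 10], [-10, 10, 4]].
Applying the same elementary operations to the rows and columns of A produces a congruent diagonal matrix with entries 26, 0, 2/13.
That gives 2 positive, 1 zero pivots.
Hence Q is positive semidefinite.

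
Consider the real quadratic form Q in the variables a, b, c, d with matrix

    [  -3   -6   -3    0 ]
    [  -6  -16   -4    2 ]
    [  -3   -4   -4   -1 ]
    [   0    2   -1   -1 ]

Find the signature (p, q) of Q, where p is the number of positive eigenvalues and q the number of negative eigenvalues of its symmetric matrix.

(0, 2)

Symmetric row and column elimination reduces A to a congruent diagonal form with pivots -3, -4, 0, 0.
So there are 2 negative, 2 zero pivots.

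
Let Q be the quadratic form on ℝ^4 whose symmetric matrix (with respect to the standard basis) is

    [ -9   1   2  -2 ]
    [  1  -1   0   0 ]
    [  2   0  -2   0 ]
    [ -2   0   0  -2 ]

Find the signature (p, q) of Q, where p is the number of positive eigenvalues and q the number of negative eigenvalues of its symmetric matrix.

(0, 4)

Symmetric row and column elimination reduces A to a congruent diagonal form with pivots -9, -8/9, -3/2, -4/3.
That gives 4 negative pivots.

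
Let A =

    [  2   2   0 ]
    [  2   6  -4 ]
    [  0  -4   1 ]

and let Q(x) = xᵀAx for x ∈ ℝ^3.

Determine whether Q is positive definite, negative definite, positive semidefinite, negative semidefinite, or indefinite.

indefinite

Applying the same elementary operations to the rows and columns of A produces a congruent diagonal matrix with entries 2, 4, -3.
That gives 2 positive, 1 negative pivots.
Hence Q is indefinite.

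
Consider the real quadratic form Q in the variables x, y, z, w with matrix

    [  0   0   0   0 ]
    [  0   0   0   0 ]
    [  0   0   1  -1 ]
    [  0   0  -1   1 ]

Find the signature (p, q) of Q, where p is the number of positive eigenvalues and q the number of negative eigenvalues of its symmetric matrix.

Symmetric row and column elimination reduces A to a congruent diagonal form with pivots 0, 0, 1, 0.
So there are 1 positive, 3 zero pivots.

(1, 0)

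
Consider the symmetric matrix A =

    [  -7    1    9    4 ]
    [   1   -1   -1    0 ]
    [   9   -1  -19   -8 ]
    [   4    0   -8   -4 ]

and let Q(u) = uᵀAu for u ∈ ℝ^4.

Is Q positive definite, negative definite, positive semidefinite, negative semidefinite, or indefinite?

negative definite

Applying the same elementary operations to the rows and columns of A produces a congruent diagonal matrix with entries -7, -6/7, -22/3, -4/11.
Counting signs: 4 negative.
Hence Q is negative definite.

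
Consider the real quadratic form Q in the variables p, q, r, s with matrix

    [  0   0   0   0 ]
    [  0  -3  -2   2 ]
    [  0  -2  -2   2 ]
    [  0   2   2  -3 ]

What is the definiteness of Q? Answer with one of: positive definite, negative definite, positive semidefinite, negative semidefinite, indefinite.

negative semidefinite

Congruent diagonalization of A (simultaneous row and column reduction) yields pivots 0, -3, -2/3, -1.
Counting signs: 3 negative, 1 zero.
Hence Q is negative semidefinite.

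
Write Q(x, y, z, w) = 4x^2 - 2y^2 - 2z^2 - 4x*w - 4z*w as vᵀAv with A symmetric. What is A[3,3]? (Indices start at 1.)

The coefficient of z^2 in Q is -2, and that is exactly A[3,3].

-2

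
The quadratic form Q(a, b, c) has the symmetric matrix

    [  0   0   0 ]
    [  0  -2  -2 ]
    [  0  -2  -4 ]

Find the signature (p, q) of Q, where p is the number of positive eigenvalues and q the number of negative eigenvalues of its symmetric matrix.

(0, 2)

Applying the same elementary operations to the rows and columns of A produces a congruent diagonal matrix with entries 0, -2, -2.
So there are 2 negative, 1 zero pivots.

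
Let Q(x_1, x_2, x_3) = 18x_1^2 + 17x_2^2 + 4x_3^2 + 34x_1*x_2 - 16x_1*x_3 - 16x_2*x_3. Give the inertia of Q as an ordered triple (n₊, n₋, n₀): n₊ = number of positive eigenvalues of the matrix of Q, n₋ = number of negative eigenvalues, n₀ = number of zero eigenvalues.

(3, 0, 0)

The associated matrix is A = [[18, 17, -8], [17, 17, -8], [-8, -8, 4]].
An LDLᵀ factorisation of A has diagonal entries 18, 17/18, 4/17.
That gives 3 positive pivots.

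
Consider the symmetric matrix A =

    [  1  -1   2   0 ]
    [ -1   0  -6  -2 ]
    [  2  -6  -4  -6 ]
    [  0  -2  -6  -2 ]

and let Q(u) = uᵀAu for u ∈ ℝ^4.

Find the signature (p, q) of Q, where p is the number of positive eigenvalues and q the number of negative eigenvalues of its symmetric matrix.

(3, 1)

Row-reducing A symmetrically gives the diagonal entries 1, -1, 8, 3/2.
So there are 3 positive, 1 negative pivots.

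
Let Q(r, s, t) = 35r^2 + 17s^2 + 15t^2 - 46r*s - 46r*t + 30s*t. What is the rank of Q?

3

The associated matrix is A = [[35, -23, -23], [-23, 17, 15], [-23, 15, 15]].
Congruent diagonalization of A (simultaneous row and column reduction) yields pivots 35, 66/35, -4/33.
That gives 2 positive, 1 negative pivots.
The rank is the number of nonzero pivots: 3.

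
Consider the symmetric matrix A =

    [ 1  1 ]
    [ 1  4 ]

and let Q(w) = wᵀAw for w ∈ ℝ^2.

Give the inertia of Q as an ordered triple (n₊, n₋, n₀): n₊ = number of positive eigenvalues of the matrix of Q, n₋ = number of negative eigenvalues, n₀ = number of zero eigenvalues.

(2, 0, 0)

An LDLᵀ factorisation of A has diagonal entries 1, 3.
Counting signs: 2 positive.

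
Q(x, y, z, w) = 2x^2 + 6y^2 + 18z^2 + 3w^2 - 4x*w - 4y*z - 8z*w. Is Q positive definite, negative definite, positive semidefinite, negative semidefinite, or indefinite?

The symmetric matrix of Q is A = [[2, 0, 0, -2], [0, 6, -2, 0], [0, -2, 18, -4], [-2, 0, -4, 3]].
Leading principal minors: Δ_1 = 2, Δ_2 = 12, Δ_3 = 208, Δ_4 = 16.
All leading principal minors are positive, so by Sylvester's criterion Q is positive definite.

positive definite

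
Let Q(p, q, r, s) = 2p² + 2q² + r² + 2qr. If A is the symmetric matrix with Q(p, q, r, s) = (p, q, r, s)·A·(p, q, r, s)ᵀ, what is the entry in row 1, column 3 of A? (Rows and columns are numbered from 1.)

0

The coefficient of p·r in Q is 0. For a symmetric A this equals A[1,3] + A[3,1] = 2·A[1,3].
So A[1,3] = 0/2 = 0.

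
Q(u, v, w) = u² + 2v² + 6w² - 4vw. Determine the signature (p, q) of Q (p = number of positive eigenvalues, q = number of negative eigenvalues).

The associated matrix is A = [[1, 0, 0], [0, 2, -2], [0, -2, 6]].
Applying the same elementary operations to the rows and columns of A produces a congruent diagonal matrix with entries 1, 2, 4.
That gives 3 positive pivots.

(3, 0)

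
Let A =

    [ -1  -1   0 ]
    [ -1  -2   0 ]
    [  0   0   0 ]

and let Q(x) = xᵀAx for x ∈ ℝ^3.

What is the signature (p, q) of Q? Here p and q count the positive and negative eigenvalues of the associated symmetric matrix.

Row-reducing A symmetrically gives the diagonal entries -1, -1, 0.
That gives 2 negative, 1 zero pivots.

(0, 2)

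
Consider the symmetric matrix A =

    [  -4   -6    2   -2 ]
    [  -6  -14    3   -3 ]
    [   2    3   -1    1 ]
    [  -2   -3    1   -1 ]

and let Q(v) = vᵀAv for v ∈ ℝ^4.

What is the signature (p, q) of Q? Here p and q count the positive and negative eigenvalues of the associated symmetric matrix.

(0, 2)

Row-reducing A symmetrically gives the diagonal entries -4, -5, 0, 0.
That gives 2 negative, 2 zero pivots.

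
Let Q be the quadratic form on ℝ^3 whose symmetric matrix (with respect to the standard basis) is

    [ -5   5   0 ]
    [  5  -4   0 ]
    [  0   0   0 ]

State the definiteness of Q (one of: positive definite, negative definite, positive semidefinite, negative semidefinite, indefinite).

Symmetric row and column elimination reduces A to a congruent diagonal form with pivots -5, 1, 0.
Counting signs: 1 positive, 1 negative, 1 zero.
Hence Q is indefinite.

indefinite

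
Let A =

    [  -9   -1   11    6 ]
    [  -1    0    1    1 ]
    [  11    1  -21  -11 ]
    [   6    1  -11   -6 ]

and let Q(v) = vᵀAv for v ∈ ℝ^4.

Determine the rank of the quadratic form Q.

4

Symmetric row and column elimination reduces A to a congruent diagonal form with pivots -9, 1/9, -8, -15/8.
So there are 1 positive, 3 negative pivots.
The rank is the number of nonzero pivots: 4.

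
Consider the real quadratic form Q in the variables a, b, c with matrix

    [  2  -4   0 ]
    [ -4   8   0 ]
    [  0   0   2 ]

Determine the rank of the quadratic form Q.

2

Applying the same elementary operations to the rows and columns of A produces a congruent diagonal matrix with entries 2, 0, 2.
Counting signs: 2 positive, 1 zero.
The rank is the number of nonzero pivots: 2.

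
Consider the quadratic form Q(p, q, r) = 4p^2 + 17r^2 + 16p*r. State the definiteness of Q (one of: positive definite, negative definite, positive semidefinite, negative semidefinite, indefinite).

positive semidefinite

Write A = [[4, 0, 8], [0, 0, 0], [8, 0, 17]].
Congruent diagonalization of A (simultaneous row and column reduction) yields pivots 4, 0, 1.
Counting signs: 2 positive, 1 zero.
Hence Q is positive semidefinite.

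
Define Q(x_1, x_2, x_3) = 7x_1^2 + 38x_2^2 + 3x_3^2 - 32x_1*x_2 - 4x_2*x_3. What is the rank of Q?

The symmetric matrix is A = [[7, -16, 0], [-16, 38, -2], [0, -2, 3]].
Row-reducing A symmetrically gives the diagonal entries 7, 10/7, 1/5.
Counting signs: 3 positive.
The rank is the number of nonzero pivots: 3.

3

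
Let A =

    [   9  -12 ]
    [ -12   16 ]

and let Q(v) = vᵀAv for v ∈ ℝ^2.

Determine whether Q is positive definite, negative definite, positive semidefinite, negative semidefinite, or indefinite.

positive semidefinite

Congruent diagonalization of A (simultaneous row and column reduction) yields pivots 9, 0.
Counting signs: 1 positive, 1 zero.
Hence Q is positive semidefinite.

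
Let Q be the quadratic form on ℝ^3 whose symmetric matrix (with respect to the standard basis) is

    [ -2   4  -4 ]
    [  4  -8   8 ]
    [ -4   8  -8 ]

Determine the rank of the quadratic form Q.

Row-reducing A symmetrically gives the diagonal entries -2, 0, 0.
Counting signs: 1 negative, 2 zero.
The rank is the number of nonzero pivots: 1.

1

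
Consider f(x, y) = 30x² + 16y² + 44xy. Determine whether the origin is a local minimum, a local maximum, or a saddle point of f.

The Hessian at the origin is H = [[60, 44], [44, 32]].
det H = 60·32 − (44)² = -16 < 0, so H is indefinite.
Therefore the origin is a saddle point.

saddle point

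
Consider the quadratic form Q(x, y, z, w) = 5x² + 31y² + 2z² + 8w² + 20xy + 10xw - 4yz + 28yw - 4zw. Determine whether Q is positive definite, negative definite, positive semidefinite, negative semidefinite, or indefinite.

positive definite

The symmetric matrix is A = [[5, 10, 0, 5], [10, 31, -2, 14], [0, -2, 2, -2], [5, 14, -2, 8]].
Congruent diagonalization of A (simultaneous row and column reduction) yields pivots 5, 11, 18/11, 5/9.
Counting signs: 4 positive.
Hence Q is positive definite.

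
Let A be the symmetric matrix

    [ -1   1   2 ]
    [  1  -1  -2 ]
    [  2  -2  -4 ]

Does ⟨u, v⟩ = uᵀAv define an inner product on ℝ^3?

no

Congruent diagonalization of A (simultaneous row and column reduction) yields pivots -1, 0, 0.
Counting signs: 1 negative, 2 zero.
Hence Q is negative semidefinite.
⟨·,·⟩ is an inner product exactly when A is positive definite.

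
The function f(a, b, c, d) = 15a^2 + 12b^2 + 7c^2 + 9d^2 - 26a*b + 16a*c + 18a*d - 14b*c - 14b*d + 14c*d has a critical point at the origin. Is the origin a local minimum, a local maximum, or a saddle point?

The Hessian at the origin is H = [[30, -26, 16, 18], [-26, 24, -14, -14], [16, -14, 14, 14], [18, -14, 14, 18]].
Congruent diagonalization of H (simultaneous row and column reduction) yields pivots 30, 22/15, 60/11, 5/3.
So there are 4 positive pivots.
H is positive definite, so the origin is a strict local minimum.

local minimum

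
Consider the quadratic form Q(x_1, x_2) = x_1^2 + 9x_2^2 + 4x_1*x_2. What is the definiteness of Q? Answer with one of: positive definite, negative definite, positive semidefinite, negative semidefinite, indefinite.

positive definite

The symmetric matrix of Q is A = [[1, 2], [2, 9]].
Leading principal minors: Δ_1 = 1, Δ_2 = 5.
All leading principal minors are positive, so by Sylvester's criterion Q is positive definite.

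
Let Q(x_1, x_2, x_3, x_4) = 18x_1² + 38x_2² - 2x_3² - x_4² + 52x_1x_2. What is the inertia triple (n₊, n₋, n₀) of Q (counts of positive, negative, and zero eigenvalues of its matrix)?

The symmetric matrix is A = [[18, 26, 0, 0], [26, 38, 0, 0], [0, 0, -2, 0], [0, 0, 0, -1]].
Applying the same elementary operations to the rows and columns of A produces a congruent diagonal matrix with entries 18, 4/9, -2, -1.
So there are 2 positive, 2 negative pivots.

(2, 2, 0)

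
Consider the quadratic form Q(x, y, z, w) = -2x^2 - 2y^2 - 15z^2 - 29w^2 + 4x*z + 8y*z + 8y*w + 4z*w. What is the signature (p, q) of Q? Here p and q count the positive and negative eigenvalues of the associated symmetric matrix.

(0, 4)

The symmetric matrix is A = [[-2, 0, 2, 0], [0, -2, 4, 4], [2, 4, -15, 2], [0, 4, 2, -29]].
An LDLᵀ factorisation of A has diagonal entries -2, -2, -5, -1.
So there are 4 negative pivots.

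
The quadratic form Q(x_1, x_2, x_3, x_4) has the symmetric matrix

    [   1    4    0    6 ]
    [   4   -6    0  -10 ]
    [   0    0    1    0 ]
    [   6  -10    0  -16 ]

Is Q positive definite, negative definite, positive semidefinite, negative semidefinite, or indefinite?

indefinite

Row-reducing A symmetrically gives the diagonal entries 1, -22, 1, 6/11.
Counting signs: 3 positive, 1 negative.
Hence Q is indefinite.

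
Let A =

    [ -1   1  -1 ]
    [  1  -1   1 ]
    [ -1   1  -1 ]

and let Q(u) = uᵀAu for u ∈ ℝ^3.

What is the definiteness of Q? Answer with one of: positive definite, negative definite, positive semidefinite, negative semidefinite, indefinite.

negative semidefinite

Row-reducing A symmetrically gives the diagonal entries -1, 0, 0.
So there are 1 negative, 2 zero pivots.
Hence Q is negative semidefinite.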